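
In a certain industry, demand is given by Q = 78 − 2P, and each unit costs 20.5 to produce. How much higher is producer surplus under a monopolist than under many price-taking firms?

PS rises by 171.125

Inverting demand: P = 39 − 0.5Q.
Competitive firms price at marginal cost: P = 20.5, giving Q = 37.
PS = (20.5 − 20.5)·37 = 0.
Monopoly sets MR = MC: 39 − Q = 20.5 ⇒ Q = 18.5, P = 39 − 0.5·18.5 = 29.75.
PS = (29.75 − 20.5)·18.5 = 171.125.
Change in producer surplus: 171.125 − 0 = 171.125.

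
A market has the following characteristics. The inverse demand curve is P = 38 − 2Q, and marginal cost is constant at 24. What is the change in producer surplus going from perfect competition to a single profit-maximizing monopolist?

Producer surplus rises by 24.5

Competitive firms price at marginal cost: P = 24, giving Q = 7.
PS = (24 − 24)·7 = 0.
Monopoly sets MR = MC: 38 − 4Q = 24 ⇒ Q = 3.5, P = 38 − 2·3.5 = 31.
PS = (31 − 24)·3.5 = 24.5.
Change in producer surplus: 24.5 − 0 = 24.5.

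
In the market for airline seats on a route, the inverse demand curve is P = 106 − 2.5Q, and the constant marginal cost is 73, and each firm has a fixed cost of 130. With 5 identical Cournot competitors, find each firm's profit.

π_i = −117.9

With 5 symmetric Cournot firms, each firm's FOC gives 106 − 15q = 73, so q = 2.2, Q = 5·2.2 = 11, and P = 78.5.
Each firm's profit = (78.5 − 73)·2.2 − 130 = −117.9.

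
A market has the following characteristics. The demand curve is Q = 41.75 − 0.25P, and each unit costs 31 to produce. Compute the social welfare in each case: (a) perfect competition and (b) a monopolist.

Inverting demand: P = 167 − 4Q.
Perfect competition: P = MC = 31, so 167 − 4Q = 31 and Q = 34.
CS = ½·(167 − 31)·34 = 2312; PS = (31 − 31)·34 = 0; TS = 2312.
Monopoly sets MR = MC: 167 − 8Q = 31 ⇒ Q = 17, P = 167 − 4·17 = 99.
CS = ½·(167 − 99)·17 = 578; PS = (99 − 31)·17 = 1156; TS = 1734.

Competition: TS = 2312; Monopoly: TS = 1734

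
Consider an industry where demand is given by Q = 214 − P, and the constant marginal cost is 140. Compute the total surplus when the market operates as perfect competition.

Inverting demand: P = 214 − Q.
Competitive firms price at marginal cost: P = 140, giving Q = 74.
CS = ½·(214 − 140)·74 = 2738; PS = (140 − 140)·74 = 0; TS = 2738.

TS = 2738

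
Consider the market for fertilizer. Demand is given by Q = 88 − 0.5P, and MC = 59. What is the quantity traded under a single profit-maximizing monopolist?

Q = 29.25

Inverting demand: P = 176 − 2Q.
The monopolist equates marginal revenue to marginal cost: 176 − 4Q = 59, so Q = 29.25. From demand, P = 117.5.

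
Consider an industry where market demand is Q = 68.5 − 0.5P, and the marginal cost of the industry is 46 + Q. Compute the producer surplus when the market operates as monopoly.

Inverting demand: P = 137 − 2Q.
The monopolist equates marginal revenue to marginal cost: 137 − 4Q = 46 + Q, so Q = 18.2. From demand, P = 100.6.
PS = P·Q − VC(Q) = 100.6·18.2 − (46·18.2 + ½·1·18.2²) = 828.1.

PS = 828.1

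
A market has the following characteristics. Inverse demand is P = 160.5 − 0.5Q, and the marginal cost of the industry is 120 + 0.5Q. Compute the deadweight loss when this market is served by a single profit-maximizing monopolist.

Under competition P = MC: 160.5 − 0.5Q = 120 + 0.5Q ⇒ Q = 40.5, P = 140.25.
The monopolist equates marginal revenue to marginal cost: 160.5 − Q = 120 + 0.5Q, so Q = 27. From demand, P = 147.
CS = ½·(160.5 − 140.25)·40.5 = 6561/16; PS = (140.25·40.5 − 120·40.5 − ½·0.5·40.5²) = 6561/16; TS = 820.125.
CS = ½·(160.5 − 147)·27 = 182.25; PS = (147·27 − 120·27 − ½·0.5·27²) = 546.75; TS = 729.
DWL = 820.125 − 729 = 91.125.

DWL = 91.125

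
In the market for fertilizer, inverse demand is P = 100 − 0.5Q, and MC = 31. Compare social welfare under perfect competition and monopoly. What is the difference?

Under competition P = MC = 31, so Q = (100 − 31)/0.5 = 138.
CS = ½·(100 − 31)·138 = 4761; PS = (31 − 31)·138 = 0; TS = 4761.
The monopolist equates marginal revenue to marginal cost: 100 − Q = 31, so Q = 69. From demand, P = 65.5.
CS = ½·(100 − 65.5)·69 = 1190.25; PS = (65.5 − 31)·69 = 2380.5; TS = 3570.75.
Change in social welfare: 3570.75 − 4761 = −1190.25.

TS falls by 1190.25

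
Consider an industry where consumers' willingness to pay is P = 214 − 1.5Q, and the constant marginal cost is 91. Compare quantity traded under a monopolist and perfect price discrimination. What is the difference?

The monopolist equates marginal revenue to marginal cost: 214 − 3Q = 91, so Q = 41. From demand, P = 152.5.
With perfect price discrimination, output is the efficient level Q = 82 (where demand meets MC), but every buyer pays their willingness to pay: CS = 0 and PS = total surplus.
Change in quantity traded: 82 − 41 = 41.

Quantity traded rises by 41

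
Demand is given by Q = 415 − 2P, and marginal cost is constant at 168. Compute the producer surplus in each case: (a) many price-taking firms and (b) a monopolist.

Inverting demand: P = 207.5 − 0.5Q.
Perfect competition: P = MC = 168, so 207.5 − 0.5Q = 168 and Q = 79.
PS = (168 − 168)·79 = 0.
A monopolist chooses Q where MR = MC. MR = 207.5 − Q; setting this equal to 168 gives Q = 39.5 and P = 187.75.
PS = (187.75 − 168)·39.5 = 780.125.

Competition: PS = 0; Monopoly: PS = 780.125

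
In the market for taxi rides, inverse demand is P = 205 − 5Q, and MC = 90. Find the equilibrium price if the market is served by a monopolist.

A monopolist chooses Q where MR = MC. MR = 205 − 10Q; setting this equal to 90 gives Q = 11.5 and P = 147.5.

P = 147.5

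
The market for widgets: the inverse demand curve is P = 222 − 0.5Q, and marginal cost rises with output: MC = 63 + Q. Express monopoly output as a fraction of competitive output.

Q_m/Q_c = 0.75

The monopolist equates marginal revenue to marginal cost: 222 − Q = 63 + Q, so Q = 79.5. From demand, P = 182.25.
Competitive equilibrium sets price equal to marginal cost: 222 − 0.5Q = 63 + Q, so Q = 106 and P = 169.
Ratio Q_m/Q_c = 79.5/106 = 0.75.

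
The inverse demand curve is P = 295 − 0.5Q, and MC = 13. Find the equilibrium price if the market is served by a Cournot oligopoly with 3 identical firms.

In a 3-firm Cournot equilibrium, symmetry and the first-order condition give q = (295 − 13)/(2) = 141. So Q = 423 and P = 83.5.

P = 83.5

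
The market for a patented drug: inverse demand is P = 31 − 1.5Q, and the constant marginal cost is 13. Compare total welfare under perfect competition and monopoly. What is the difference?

Under competition P = MC = 13, so Q = (31 − 13)/1.5 = 12.
CS = ½·(31 − 13)·12 = 108; PS = (13 − 13)·12 = 0; TS = 108.
The monopolist equates marginal revenue to marginal cost: 31 − 3Q = 13, so Q = 6. From demand, P = 22.
CS = ½·(31 − 22)·6 = 27; PS = (22 − 13)·6 = 54; TS = 81.
Change in total welfare: 81 − 108 = −27.

TS falls by 27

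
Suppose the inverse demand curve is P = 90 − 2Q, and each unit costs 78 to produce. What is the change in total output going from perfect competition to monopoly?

Q falls by 3

Competitive firms price at marginal cost: P = 78, giving Q = 6.
Monopoly sets MR = MC: 90 − 4Q = 78 ⇒ Q = 3, P = 90 − 2·3 = 84.
Change in total output: 3 − 6 = −3.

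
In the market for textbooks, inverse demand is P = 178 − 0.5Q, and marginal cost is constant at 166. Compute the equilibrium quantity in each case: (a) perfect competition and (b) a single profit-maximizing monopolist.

Competition: Q = 24; Monopoly: Q = 12

Perfect competition: P = MC = 166, so 178 − 0.5Q = 166 and Q = 24.
Monopoly sets MR = MC: 178 − Q = 166 ⇒ Q = 12, P = 178 − 0.5·12 = 172.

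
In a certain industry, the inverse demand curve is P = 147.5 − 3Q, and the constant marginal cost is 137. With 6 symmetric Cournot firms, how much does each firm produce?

q_i = 0.5

In a 6-firm Cournot equilibrium, symmetry and the first-order condition give q = (147.5 − 137)/(21) = 0.5. So Q = 3 and P = 138.5.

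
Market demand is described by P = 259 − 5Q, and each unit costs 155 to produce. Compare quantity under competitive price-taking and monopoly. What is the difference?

Competitive firms price at marginal cost: P = 155, giving Q = 20.8.
A monopolist chooses Q where MR = MC. MR = 259 − 10Q; setting this equal to 155 gives Q = 10.4 and P = 207.
Change in quantity: 10.4 − 20.8 = −10.4.

Q falls by 10.4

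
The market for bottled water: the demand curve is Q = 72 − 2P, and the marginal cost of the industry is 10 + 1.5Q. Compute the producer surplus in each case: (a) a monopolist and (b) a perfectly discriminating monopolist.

Inverting demand: P = 36 − 0.5Q.
The monopolist equates marginal revenue to marginal cost: 36 − Q = 10 + 1.5Q, so Q = 10.4. From demand, P = 30.8.
PS = P·Q − VC(Q) = 30.8·10.4 − (10·10.4 + ½·1.5·10.4²) = 135.2.
A perfectly discriminating monopolist sells every unit with P(Q) ≥ MC(Q), so output equals the competitive quantity Q = 13. Each buyer pays their reservation price, so CS = 0 and the firm captures all surplus.
PS = ½·(36 − 10)·13 = 169.

Monopoly: PS = 135.2; Perfect PD: PS = 169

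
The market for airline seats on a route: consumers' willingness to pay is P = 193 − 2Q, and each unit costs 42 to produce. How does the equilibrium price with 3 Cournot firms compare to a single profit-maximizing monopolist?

Cournot: P = 79.75; Monopoly: P = 117.5

With 3 symmetric Cournot firms, each firm's FOC gives 193 − 8q = 42, so q = 18.875, Q = 3·18.875 = 56.625, and P = 79.75.
The monopolist equates marginal revenue to marginal cost: 193 − 4Q = 42, so Q = 37.75. From demand, P = 117.5.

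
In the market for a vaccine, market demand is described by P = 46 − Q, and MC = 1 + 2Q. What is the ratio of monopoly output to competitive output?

Q_m/Q_c = 0.75

A monopolist chooses Q where MR = MC. MR = 46 − 2Q; setting this equal to 1 + 2Q gives Q = 11.25 and P = 34.75.
Under competition P = MC: 46 − Q = 1 + 2Q ⇒ Q = 15, P = 31.
Ratio Q_m/Q_c = 11.25/15 = 0.75.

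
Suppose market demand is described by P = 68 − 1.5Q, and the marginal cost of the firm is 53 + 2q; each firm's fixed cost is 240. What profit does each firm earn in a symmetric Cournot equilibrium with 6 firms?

π_i = −236.4

Cournot with 6 identical firms: the symmetric best-response condition is 68 − 10.5q = 53 + 2q. Each firm produces q = 1.2, total output Q = 7.2, price P = 57.2.
Each firm's profit = 57.2·1.2 − (53·1.2 + ½·2·1.2²) − 240 = −236.4.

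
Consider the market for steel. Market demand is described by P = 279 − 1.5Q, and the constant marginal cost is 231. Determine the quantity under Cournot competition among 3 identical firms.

Q = 24

In a 3-firm Cournot equilibrium, symmetry and the first-order condition give q = (279 − 231)/(6) = 8. So Q = 24 and P = 243.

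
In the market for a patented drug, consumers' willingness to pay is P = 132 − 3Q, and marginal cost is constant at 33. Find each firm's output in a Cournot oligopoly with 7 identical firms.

q_i = 4.125

In a 7-firm Cournot equilibrium, symmetry and the first-order condition give q = (132 − 33)/(24) = 4.125. So Q = 28.875 and P = 45.375.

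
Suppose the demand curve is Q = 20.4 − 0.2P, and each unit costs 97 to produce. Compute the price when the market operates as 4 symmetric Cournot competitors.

P = 98

Inverting demand: P = 102 − 5Q.
Cournot with 4 identical firms: the symmetric best-response condition is 102 − 25q = 97. Each firm produces q = 0.2, total output Q = 0.8, price P = 98.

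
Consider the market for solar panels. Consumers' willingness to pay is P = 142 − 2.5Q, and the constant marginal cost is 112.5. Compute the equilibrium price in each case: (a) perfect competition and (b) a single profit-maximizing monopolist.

Competition: P = 112.5; Monopoly: P = 127.25

Competitive firms price at marginal cost: P = 112.5, giving Q = 11.8.
A monopolist chooses Q where MR = MC. MR = 142 − 5Q; setting this equal to 112.5 gives Q = 5.9 and P = 127.25.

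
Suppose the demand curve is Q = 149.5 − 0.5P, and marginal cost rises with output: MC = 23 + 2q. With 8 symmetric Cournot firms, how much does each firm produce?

Inverting demand: P = 299 − 2Q.
In a 8-firm Cournot equilibrium, symmetry and the first-order condition give q = (299 − 23)/(20) = 13.8. So Q = 110.4 and P = 78.2.

q_i = 13.8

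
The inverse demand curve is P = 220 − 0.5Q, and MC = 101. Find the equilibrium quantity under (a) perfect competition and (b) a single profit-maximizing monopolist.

Under competition P = MC = 101, so Q = (220 − 101)/0.5 = 238.
A monopolist chooses Q where MR = MC. MR = 220 − Q; setting this equal to 101 gives Q = 119 and P = 160.5.

Competition: Q = 238; Monopoly: Q = 119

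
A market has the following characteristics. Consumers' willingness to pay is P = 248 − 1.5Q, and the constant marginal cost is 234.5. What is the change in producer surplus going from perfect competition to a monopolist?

Under competition P = MC = 234.5, so Q = (248 − 234.5)/1.5 = 9.
PS = (234.5 − 234.5)·9 = 0.
Monopoly sets MR = MC: 248 − 3Q = 234.5 ⇒ Q = 4.5, P = 248 − 1.5·4.5 = 241.25.
PS = (241.25 − 234.5)·4.5 = 30.375.
Change in producer surplus: 30.375 − 0 = 30.375.

PS rises by 30.375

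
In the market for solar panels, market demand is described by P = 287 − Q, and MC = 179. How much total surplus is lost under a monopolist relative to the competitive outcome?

DWL = 1458

Under competition P = MC = 179, so Q = (287 − 179)/1 = 108.
Monopoly sets MR = MC: 287 − 2Q = 179 ⇒ Q = 54, P = 287 − 54 = 233.
DWL is the triangle between Q = 54 and Q = 108: ½·(108 − 54)·(233 − 179) = 1458.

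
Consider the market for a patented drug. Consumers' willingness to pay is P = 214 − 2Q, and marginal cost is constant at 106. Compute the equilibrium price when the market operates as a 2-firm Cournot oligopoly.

P = 142

In a 2-firm Cournot equilibrium, symmetry and the first-order condition give q = (214 − 106)/(6) = 18. So Q = 36 and P = 142.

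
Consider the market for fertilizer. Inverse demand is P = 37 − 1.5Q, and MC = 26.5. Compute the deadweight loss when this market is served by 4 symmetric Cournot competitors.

DWL = 1.47

Perfect competition: P = MC = 26.5, so 37 − 1.5Q = 26.5 and Q = 7.
Cournot with 4 identical firms: the symmetric best-response condition is 37 − 7.5q = 26.5. Each firm produces q = 1.4, total output Q = 5.6, price P = 28.6.
DWL is the triangle between Q = 5.6 and Q = 7: ½·(7 − 5.6)·(28.6 − 26.5) = 1.47.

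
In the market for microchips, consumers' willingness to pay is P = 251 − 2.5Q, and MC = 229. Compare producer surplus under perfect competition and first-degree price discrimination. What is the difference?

Perfect competition: P = MC = 229, so 251 − 2.5Q = 229 and Q = 8.8.
PS = (229 − 229)·8.8 = 0.
Under first-degree price discrimination the firm charges each unit its demand price and produces up to where P = MC, i.e. Q = 8.8. Consumer surplus is zero; producer surplus equals total surplus.
PS = ½·(251 − 229)·8.8 = 96.8.
Change in producer surplus: 96.8 − 0 = 96.8.

Producer surplus rises by 96.8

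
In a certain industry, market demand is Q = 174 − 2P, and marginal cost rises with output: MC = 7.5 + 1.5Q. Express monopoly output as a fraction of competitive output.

Q_m/Q_c = 0.8

Inverting demand: P = 87 − 0.5Q.
A monopolist chooses Q where MR = MC. MR = 87 − Q; setting this equal to 7.5 + 1.5Q gives Q = 31.8 and P = 71.1.
Under competition P = MC: 87 − 0.5Q = 7.5 + 1.5Q ⇒ Q = 39.75, P = 67.125.
Ratio Q_m/Q_c = 31.8/39.75 = 0.8.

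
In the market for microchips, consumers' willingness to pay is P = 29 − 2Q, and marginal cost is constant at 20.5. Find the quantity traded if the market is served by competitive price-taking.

Q = 4.25

Perfect competition: P = MC = 20.5, so 29 − 2Q = 20.5 and Q = 4.25.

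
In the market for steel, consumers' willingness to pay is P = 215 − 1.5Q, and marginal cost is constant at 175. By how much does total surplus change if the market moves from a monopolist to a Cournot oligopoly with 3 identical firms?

Total surplus rises by 100

A monopolist chooses Q where MR = MC. MR = 215 − 3Q; setting this equal to 175 gives Q = 40/3 and P = 195.
CS = ½·(215 − 195)·40/3 = 400/3; PS = (195 − 175)·40/3 = 800/3; TS = 400.
With 3 symmetric Cournot firms, each firm's FOC gives 215 − 6q = 175, so q = 20/3, Q = 3·20/3 = 20, and P = 185.
CS = ½·(215 − 185)·20 = 300; PS = (185 − 175)·20 = 200; TS = 500.
Change in total surplus: 500 − 400 = 100.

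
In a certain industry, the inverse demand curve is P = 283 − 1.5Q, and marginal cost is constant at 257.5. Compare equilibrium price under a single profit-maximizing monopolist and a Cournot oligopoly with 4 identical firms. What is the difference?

P falls by 7.65

The monopolist equates marginal revenue to marginal cost: 283 − 3Q = 257.5, so Q = 8.5. From demand, P = 270.25.
With 4 symmetric Cournot firms, each firm's FOC gives 283 − 7.5q = 257.5, so q = 3.4, Q = 4·3.4 = 13.6, and P = 262.6.
Change in equilibrium price: 262.6 − 270.25 = −7.65.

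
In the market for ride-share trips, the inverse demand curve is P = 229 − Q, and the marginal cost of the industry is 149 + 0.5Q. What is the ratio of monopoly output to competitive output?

Q_m/Q_c = 0.6

A monopolist chooses Q where MR = MC. MR = 229 − 2Q; setting this equal to 149 + 0.5Q gives Q = 32 and P = 197.
Competitive equilibrium sets price equal to marginal cost: 229 − Q = 149 + 0.5Q, so Q = 160/3 and P = 527/3.
Ratio Q_m/Q_c = 32/(160/3) = 0.6.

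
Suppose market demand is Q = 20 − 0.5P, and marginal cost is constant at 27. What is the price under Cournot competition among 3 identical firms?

P = 30.25

Inverting demand: P = 40 − 2Q.
In a 3-firm Cournot equilibrium, symmetry and the first-order condition give q = (40 − 27)/(8) = 1.625. So Q = 4.875 and P = 30.25.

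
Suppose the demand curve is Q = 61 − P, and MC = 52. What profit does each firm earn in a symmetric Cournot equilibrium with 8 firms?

π_i = 1

Inverting demand: P = 61 − Q.
With 8 symmetric Cournot firms, each firm's FOC gives 61 − 9q = 52, so q = 1, Q = 8·1 = 8, and P = 53.
Each firm's profit = (53 − 52)·1 = 1.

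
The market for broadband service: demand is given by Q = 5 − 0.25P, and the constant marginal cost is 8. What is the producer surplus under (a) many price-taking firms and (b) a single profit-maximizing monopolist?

Competition: PS = 0; Monopoly: PS = 9

Inverting demand: P = 20 − 4Q.
Under competition P = MC = 8, so Q = (20 − 8)/4 = 3.
PS = (8 − 8)·3 = 0.
The monopolist equates marginal revenue to marginal cost: 20 − 8Q = 8, so Q = 1.5. From demand, P = 14.
PS = (14 − 8)·1.5 = 9.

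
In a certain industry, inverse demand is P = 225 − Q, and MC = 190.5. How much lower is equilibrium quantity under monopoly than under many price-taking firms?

Equilibrium quantity falls by 17.25

Under competition P = MC = 190.5, so Q = (225 − 190.5)/1 = 34.5.
The monopolist equates marginal revenue to marginal cost: 225 − 2Q = 190.5, so Q = 17.25. From demand, P = 207.75.
Change in equilibrium quantity: 17.25 − 34.5 = −17.25.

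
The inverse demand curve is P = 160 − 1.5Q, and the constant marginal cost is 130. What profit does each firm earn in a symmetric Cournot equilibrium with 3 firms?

π_i = 37.5

In a 3-firm Cournot equilibrium, symmetry and the first-order condition give q = (160 − 130)/(6) = 5. So Q = 15 and P = 137.5.
Each firm's profit = (137.5 − 130)·5 = 37.5.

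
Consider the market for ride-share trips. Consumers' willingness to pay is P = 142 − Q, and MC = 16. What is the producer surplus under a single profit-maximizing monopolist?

PS = 3969

A monopolist chooses Q where MR = MC. MR = 142 − 2Q; setting this equal to 16 gives Q = 63 and P = 79.
PS = (79 − 16)·63 = 3969.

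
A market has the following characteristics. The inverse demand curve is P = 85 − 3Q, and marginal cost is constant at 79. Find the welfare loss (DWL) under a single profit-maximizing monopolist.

Perfect competition: P = MC = 79, so 85 − 3Q = 79 and Q = 2.
A monopolist chooses Q where MR = MC. MR = 85 − 6Q; setting this equal to 79 gives Q = 1 and P = 82.
DWL is the triangle between Q = 1 and Q = 2: ½·(2 − 1)·(82 − 79) = 1.5.

DWL = 1.5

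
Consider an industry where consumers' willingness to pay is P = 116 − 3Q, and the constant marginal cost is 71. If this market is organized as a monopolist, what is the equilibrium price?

P = 93.5

A monopolist chooses Q where MR = MC. MR = 116 − 6Q; setting this equal to 71 gives Q = 7.5 and P = 93.5.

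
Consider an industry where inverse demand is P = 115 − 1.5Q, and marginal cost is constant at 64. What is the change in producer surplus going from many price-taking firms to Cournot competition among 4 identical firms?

Producer surplus rises by 277.44

Competitive firms price at marginal cost: P = 64, giving Q = 34.
PS = (64 − 64)·34 = 0.
With 4 symmetric Cournot firms, each firm's FOC gives 115 − 7.5q = 64, so q = 6.8, Q = 4·6.8 = 27.2, and P = 74.2.
PS = (74.2 − 64)·27.2 = 277.44.
Change in producer surplus: 277.44 − 0 = 277.44.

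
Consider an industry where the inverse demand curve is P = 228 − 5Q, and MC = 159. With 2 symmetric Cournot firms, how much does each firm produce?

With 2 symmetric Cournot firms, each firm's FOC gives 228 − 15q = 159, so q = 4.6, Q = 2·4.6 = 9.2, and P = 182.

q_i = 4.6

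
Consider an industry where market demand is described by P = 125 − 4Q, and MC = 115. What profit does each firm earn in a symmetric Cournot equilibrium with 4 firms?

Cournot with 4 identical firms: the symmetric best-response condition is 125 − 20q = 115. Each firm produces q = 0.5, total output Q = 2, price P = 117.
Each firm's profit = (117 − 115)·0.5 = 1.

π_i = 1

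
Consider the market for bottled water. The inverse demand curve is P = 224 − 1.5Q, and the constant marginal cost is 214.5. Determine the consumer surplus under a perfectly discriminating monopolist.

With perfect price discrimination, output is the efficient level Q = 19/3 (where demand meets MC), but every buyer pays their willingness to pay: CS = 0 and PS = total surplus.
CS = 0.

CS = 0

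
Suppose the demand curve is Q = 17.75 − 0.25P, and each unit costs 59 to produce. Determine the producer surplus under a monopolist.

PS = 9

Inverting demand: P = 71 − 4Q.
Monopoly sets MR = MC: 71 − 8Q = 59 ⇒ Q = 1.5, P = 71 − 4·1.5 = 65.
PS = (65 − 59)·1.5 = 9.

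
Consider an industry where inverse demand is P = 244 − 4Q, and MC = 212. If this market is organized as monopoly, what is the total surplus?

TS = 96

Monopoly sets MR = MC: 244 − 8Q = 212 ⇒ Q = 4, P = 244 − 4·4 = 228.
CS = ½·(244 − 228)·4 = 32; PS = (228 − 212)·4 = 64; TS = 96.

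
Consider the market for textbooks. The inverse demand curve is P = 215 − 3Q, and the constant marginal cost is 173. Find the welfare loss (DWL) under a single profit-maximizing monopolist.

DWL = 73.5

Perfect competition: P = MC = 173, so 215 − 3Q = 173 and Q = 14.
A monopolist chooses Q where MR = MC. MR = 215 − 6Q; setting this equal to 173 gives Q = 7 and P = 194.
DWL is the triangle between Q = 7 and Q = 14: ½·(14 − 7)·(194 − 173) = 73.5.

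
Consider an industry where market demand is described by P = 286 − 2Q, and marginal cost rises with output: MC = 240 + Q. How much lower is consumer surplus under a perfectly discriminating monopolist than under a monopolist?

A monopolist chooses Q where MR = MC. MR = 286 − 4Q; setting this equal to 240 + Q gives Q = 9.2 and P = 267.6.
CS = ½·(286 − 267.6)·9.2 = 84.64.
Under first-degree price discrimination the firm charges each unit its demand price and produces up to where P = MC, i.e. Q = 46/3. Consumer surplus is zero; producer surplus equals total surplus.
CS = 0.
Change in consumer surplus: 0 − 84.64 = −84.64.

Consumer surplus falls by 84.64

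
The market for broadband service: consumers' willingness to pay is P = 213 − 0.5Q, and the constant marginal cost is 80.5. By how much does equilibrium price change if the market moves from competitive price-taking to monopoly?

Perfect competition: P = MC = 80.5, so 213 − 0.5Q = 80.5 and Q = 265.
Monopoly sets MR = MC: 213 − Q = 80.5 ⇒ Q = 132.5, P = 213 − 0.5·132.5 = 146.75.
Change in equilibrium price: 146.75 − 80.5 = 66.25.

P rises by 66.25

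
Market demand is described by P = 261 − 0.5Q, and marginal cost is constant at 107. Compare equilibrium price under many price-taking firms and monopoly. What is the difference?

Equilibrium price rises by 77

Perfect competition: P = MC = 107, so 261 − 0.5Q = 107 and Q = 308.
Monopoly sets MR = MC: 261 − Q = 107 ⇒ Q = 154, P = 261 − 0.5·154 = 184.
Change in equilibrium price: 184 − 107 = 77.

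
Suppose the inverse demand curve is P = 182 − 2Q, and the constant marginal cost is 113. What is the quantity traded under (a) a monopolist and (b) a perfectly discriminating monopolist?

Monopoly sets MR = MC: 182 − 4Q = 113 ⇒ Q = 17.25, P = 182 − 2·17.25 = 147.5.
With perfect price discrimination, output is the efficient level Q = 34.5 (where demand meets MC), but every buyer pays their willingness to pay: CS = 0 and PS = total surplus.

Monopoly: Q = 17.25; Perfect PD: Q = 34.5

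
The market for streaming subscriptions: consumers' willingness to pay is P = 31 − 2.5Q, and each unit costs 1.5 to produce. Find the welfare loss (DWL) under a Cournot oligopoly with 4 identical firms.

Competitive firms price at marginal cost: P = 1.5, giving Q = 11.8.
Cournot with 4 identical firms: the symmetric best-response condition is 31 − 12.5q = 1.5. Each firm produces q = 2.36, total output Q = 9.44, price P = 7.4.
DWL is the triangle between Q = 9.44 and Q = 11.8: ½·(11.8 − 9.44)·(7.4 − 1.5) = 6.962.

DWL = 6.962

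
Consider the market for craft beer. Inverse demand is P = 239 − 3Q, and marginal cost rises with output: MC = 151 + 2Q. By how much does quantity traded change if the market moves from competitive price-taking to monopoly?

Competitive equilibrium sets price equal to marginal cost: 239 − 3Q = 151 + 2Q, so Q = 17.6 and P = 186.2.
Monopoly sets MR = MC: 239 − 6Q = 151 + 2Q ⇒ Q = 11, P = 239 − 3·11 = 206.
Change in quantity traded: 11 − 17.6 = −6.6.

Q falls by 6.6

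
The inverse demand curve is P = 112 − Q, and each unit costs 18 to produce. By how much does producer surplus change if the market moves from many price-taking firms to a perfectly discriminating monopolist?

Competitive firms price at marginal cost: P = 18, giving Q = 94.
PS = (18 − 18)·94 = 0.
With perfect price discrimination, output is the efficient level Q = 94 (where demand meets MC), but every buyer pays their willingness to pay: CS = 0 and PS = total surplus.
PS = ½·(112 − 18)·94 = 4418.
Change in producer surplus: 4418 − 0 = 4418.

PS rises by 4418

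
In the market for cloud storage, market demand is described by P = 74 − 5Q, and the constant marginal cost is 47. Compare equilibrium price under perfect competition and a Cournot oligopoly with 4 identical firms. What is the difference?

Equilibrium price rises by 5.4

Perfect competition: P = MC = 47, so 74 − 5Q = 47 and Q = 5.4.
Cournot with 4 identical firms: the symmetric best-response condition is 74 − 25q = 47. Each firm produces q = 1.08, total output Q = 4.32, price P = 52.4.
Change in equilibrium price: 52.4 − 47 = 5.4.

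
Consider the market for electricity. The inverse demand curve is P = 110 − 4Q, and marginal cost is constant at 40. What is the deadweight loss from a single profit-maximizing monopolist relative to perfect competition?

DWL = 153.125

Perfect competition: P = MC = 40, so 110 − 4Q = 40 and Q = 17.5.
The monopolist equates marginal revenue to marginal cost: 110 − 8Q = 40, so Q = 8.75. From demand, P = 75.
DWL is the triangle between Q = 8.75 and Q = 17.5: ½·(17.5 − 8.75)·(75 − 40) = 153.125.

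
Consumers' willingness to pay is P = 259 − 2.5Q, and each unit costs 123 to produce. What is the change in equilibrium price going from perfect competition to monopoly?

P rises by 68

Perfect competition: P = MC = 123, so 259 − 2.5Q = 123 and Q = 54.4.
A monopolist chooses Q where MR = MC. MR = 259 − 5Q; setting this equal to 123 gives Q = 27.2 and P = 191.
Change in equilibrium price: 191 − 123 = 68.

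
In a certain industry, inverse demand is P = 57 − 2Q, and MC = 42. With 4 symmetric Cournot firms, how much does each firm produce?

Cournot with 4 identical firms: the symmetric best-response condition is 57 − 10q = 42. Each firm produces q = 1.5, total output Q = 6, price P = 45.

q_i = 1.5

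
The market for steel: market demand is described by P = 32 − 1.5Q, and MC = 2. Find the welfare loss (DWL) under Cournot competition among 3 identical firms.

DWL = 18.75

Perfect competition: P = MC = 2, so 32 − 1.5Q = 2 and Q = 20.
In a 3-firm Cournot equilibrium, symmetry and the first-order condition give q = (32 − 2)/(6) = 5. So Q = 15 and P = 9.5.
DWL is the triangle between Q = 15 and Q = 20: ½·(20 − 15)·(9.5 − 2) = 18.75.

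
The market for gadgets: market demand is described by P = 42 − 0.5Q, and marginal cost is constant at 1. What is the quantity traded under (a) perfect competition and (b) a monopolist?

Competition: Q = 82; Monopoly: Q = 41

Competitive firms price at marginal cost: P = 1, giving Q = 82.
The monopolist equates marginal revenue to marginal cost: 42 − Q = 1, so Q = 41. From demand, P = 21.5.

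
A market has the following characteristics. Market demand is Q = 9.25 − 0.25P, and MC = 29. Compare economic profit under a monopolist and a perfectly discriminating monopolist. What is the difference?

π rises by 4

Inverting demand: P = 37 − 4Q.
The monopolist equates marginal revenue to marginal cost: 37 − 8Q = 29, so Q = 1. From demand, P = 33.
Profit = (33 − 29)·1 = 4.
Under first-degree price discrimination the firm charges each unit its demand price and produces up to where P = MC, i.e. Q = 2. Consumer surplus is zero; producer surplus equals total surplus.
PS equals the full surplus area, 8. Profit = 8 = 8.
Change in economic profit: 8 − 4 = 4.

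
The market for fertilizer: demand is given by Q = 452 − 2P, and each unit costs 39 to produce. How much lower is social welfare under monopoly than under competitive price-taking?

Social welfare falls by 8742.25

Inverting demand: P = 226 − 0.5Q.
Perfect competition: P = MC = 39, so 226 − 0.5Q = 39 and Q = 374.
CS = ½·(226 − 39)·374 = 34969; PS = (39 − 39)·374 = 0; TS = 34969.
Monopoly sets MR = MC: 226 − Q = 39 ⇒ Q = 187, P = 226 − 0.5·187 = 132.5.
CS = ½·(226 − 132.5)·187 = 8742.25; PS = (132.5 − 39)·187 = 17484.5; TS = 26226.75.
Change in social welfare: 26226.75 − 34969 = −8742.25.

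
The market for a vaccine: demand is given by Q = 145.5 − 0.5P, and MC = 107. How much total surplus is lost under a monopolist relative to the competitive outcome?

DWL = 2116

Inverting demand: P = 291 − 2Q.
Competitive firms price at marginal cost: P = 107, giving Q = 92.
A monopolist chooses Q where MR = MC. MR = 291 − 4Q; setting this equal to 107 gives Q = 46 and P = 199.
DWL is the triangle between Q = 46 and Q = 92: ½·(92 − 46)·(199 − 107) = 2116.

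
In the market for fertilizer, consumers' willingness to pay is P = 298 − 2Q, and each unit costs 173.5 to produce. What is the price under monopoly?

P = 235.75

A monopolist chooses Q where MR = MC. MR = 298 − 4Q; setting this equal to 173.5 gives Q = 31.125 and P = 235.75.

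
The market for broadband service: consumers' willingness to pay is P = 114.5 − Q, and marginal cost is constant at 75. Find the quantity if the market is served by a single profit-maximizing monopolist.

Monopoly sets MR = MC: 114.5 − 2Q = 75 ⇒ Q = 19.75, P = 114.5 − 19.75 = 94.75.

Q = 19.75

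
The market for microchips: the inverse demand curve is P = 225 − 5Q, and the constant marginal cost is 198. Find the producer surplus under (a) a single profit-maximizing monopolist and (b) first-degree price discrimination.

The monopolist equates marginal revenue to marginal cost: 225 − 10Q = 198, so Q = 2.7. From demand, P = 211.5.
PS = (211.5 − 198)·2.7 = 36.45.
With perfect price discrimination, output is the efficient level Q = 5.4 (where demand meets MC), but every buyer pays their willingness to pay: CS = 0 and PS = total surplus.
PS = ½·(225 − 198)·5.4 = 72.9.

Monopoly: PS = 36.45; Perfect PD: PS = 72.9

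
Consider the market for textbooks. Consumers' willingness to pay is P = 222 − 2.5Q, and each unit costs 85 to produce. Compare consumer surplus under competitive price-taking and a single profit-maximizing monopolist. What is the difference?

Under competition P = MC = 85, so Q = (222 − 85)/2.5 = 54.8.
CS = ½·(222 − 85)·54.8 = 3753.8.
The monopolist equates marginal revenue to marginal cost: 222 − 5Q = 85, so Q = 27.4. From demand, P = 153.5.
CS = ½·(222 − 153.5)·27.4 = 938.45.
Change in consumer surplus: 938.45 − 3753.8 = −2815.35.

Consumer surplus falls by 2815.35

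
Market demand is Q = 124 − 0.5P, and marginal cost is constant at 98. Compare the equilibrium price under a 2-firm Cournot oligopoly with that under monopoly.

Inverting demand: P = 248 − 2Q.
Cournot with 2 identical firms: the symmetric best-response condition is 248 − 6q = 98. Each firm produces q = 25, total output Q = 50, price P = 148.
The monopolist equates marginal revenue to marginal cost: 248 − 4Q = 98, so Q = 37.5. From demand, P = 173.

Cournot: P = 148; Monopoly: P = 173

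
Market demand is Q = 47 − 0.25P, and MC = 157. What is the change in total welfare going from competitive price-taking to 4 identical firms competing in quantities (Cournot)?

Total welfare falls by 4.805

Inverting demand: P = 188 − 4Q.
Perfect competition: P = MC = 157, so 188 − 4Q = 157 and Q = 7.75.
CS = ½·(188 − 157)·7.75 = 120.125; PS = (157 − 157)·7.75 = 0; TS = 120.125.
With 4 symmetric Cournot firms, each firm's FOC gives 188 − 20q = 157, so q = 1.55, Q = 4·1.55 = 6.2, and P = 163.2.
CS = ½·(188 − 163.2)·6.2 = 76.88; PS = (163.2 − 157)·6.2 = 38.44; TS = 115.32.
Change in total welfare: 115.32 − 120.125 = −4.805.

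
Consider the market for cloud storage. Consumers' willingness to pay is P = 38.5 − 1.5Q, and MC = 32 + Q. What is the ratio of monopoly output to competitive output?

Q_m/Q_c = 0.625

A monopolist chooses Q where MR = MC. MR = 38.5 − 3Q; setting this equal to 32 + Q gives Q = 1.625 and P = 577/16.
Competitive equilibrium sets price equal to marginal cost: 38.5 − 1.5Q = 32 + Q, so Q = 2.6 and P = 34.6.
Ratio Q_m/Q_c = 1.625/2.6 = 0.625.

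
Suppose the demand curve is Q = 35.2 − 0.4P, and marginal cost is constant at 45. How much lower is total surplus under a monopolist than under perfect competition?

Inverting demand: P = 88 − 2.5Q.
Competitive firms price at marginal cost: P = 45, giving Q = 17.2.
CS = ½·(88 − 45)·17.2 = 369.8; PS = (45 − 45)·17.2 = 0; TS = 369.8.
Monopoly sets MR = MC: 88 − 5Q = 45 ⇒ Q = 8.6, P = 88 − 2.5·8.6 = 66.5.
CS = ½·(88 − 66.5)·8.6 = 92.45; PS = (66.5 − 45)·8.6 = 184.9; TS = 277.35.
Change in total surplus: 277.35 − 369.8 = −92.45.

TS falls by 92.45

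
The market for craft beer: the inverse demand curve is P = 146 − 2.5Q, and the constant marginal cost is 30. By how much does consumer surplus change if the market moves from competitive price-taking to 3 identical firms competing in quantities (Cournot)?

CS falls by 1177.4

Under competition P = MC = 30, so Q = (146 − 30)/2.5 = 46.4.
CS = ½·(146 − 30)·46.4 = 2691.2.
In a 3-firm Cournot equilibrium, symmetry and the first-order condition give q = (146 − 30)/(10) = 11.6. So Q = 34.8 and P = 59.
CS = ½·(146 − 59)·34.8 = 1513.8.
Change in consumer surplus: 1513.8 − 2691.2 = −1177.4.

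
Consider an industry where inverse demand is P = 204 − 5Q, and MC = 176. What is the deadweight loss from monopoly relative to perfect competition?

Under competition P = MC = 176, so Q = (204 − 176)/5 = 5.6.
Monopoly sets MR = MC: 204 − 10Q = 176 ⇒ Q = 2.8, P = 204 − 5·2.8 = 190.
DWL is the triangle between Q = 2.8 and Q = 5.6: ½·(5.6 − 2.8)·(190 − 176) = 19.6.

DWL = 19.6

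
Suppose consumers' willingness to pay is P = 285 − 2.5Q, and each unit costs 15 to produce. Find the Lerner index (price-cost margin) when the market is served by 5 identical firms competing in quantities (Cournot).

Lerner index = 0.75

With 5 symmetric Cournot firms, each firm's FOC gives 285 − 15q = 15, so q = 18, Q = 5·18 = 90, and P = 60.
Lerner index = (P − MC)/P = (60 − 15)/60 = 0.75.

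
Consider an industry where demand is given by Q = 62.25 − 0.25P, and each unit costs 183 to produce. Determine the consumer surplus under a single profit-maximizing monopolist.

Inverting demand: P = 249 − 4Q.
Monopoly sets MR = MC: 249 − 8Q = 183 ⇒ Q = 8.25, P = 249 − 4·8.25 = 216.
CS = ½·(249 − 216)·8.25 = 136.125.

CS = 136.125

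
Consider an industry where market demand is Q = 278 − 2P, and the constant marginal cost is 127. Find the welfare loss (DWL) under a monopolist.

DWL = 36

Inverting demand: P = 139 − 0.5Q.
Under competition P = MC = 127, so Q = (139 − 127)/0.5 = 24.
A monopolist chooses Q where MR = MC. MR = 139 − Q; setting this equal to 127 gives Q = 12 and P = 133.
DWL is the triangle between Q = 12 and Q = 24: ½·(24 − 12)·(133 − 127) = 36.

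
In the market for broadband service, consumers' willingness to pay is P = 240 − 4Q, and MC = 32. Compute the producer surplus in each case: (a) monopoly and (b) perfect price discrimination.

Monopoly: PS = 2704; Perfect PD: PS = 5408

The monopolist equates marginal revenue to marginal cost: 240 − 8Q = 32, so Q = 26. From demand, P = 136.
PS = (136 − 32)·26 = 2704.
A perfectly discriminating monopolist sells every unit with P(Q) ≥ MC(Q), so output equals the competitive quantity Q = 52. Each buyer pays their reservation price, so CS = 0 and the firm captures all surplus.
PS = ½·(240 − 32)·52 = 5408.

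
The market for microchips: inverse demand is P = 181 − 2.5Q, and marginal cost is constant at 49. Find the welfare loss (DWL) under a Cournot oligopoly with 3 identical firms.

DWL = 217.8

Perfect competition: P = MC = 49, so 181 − 2.5Q = 49 and Q = 52.8.
With 3 symmetric Cournot firms, each firm's FOC gives 181 − 10q = 49, so q = 13.2, Q = 3·13.2 = 39.6, and P = 82.
DWL is the triangle between Q = 39.6 and Q = 52.8: ½·(52.8 − 39.6)·(82 − 49) = 217.8.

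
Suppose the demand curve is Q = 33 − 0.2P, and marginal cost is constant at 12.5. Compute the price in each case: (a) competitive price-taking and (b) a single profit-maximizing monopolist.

Competition: P = 12.5; Monopoly: P = 88.75

Inverting demand: P = 165 − 5Q.
Perfect competition: P = MC = 12.5, so 165 − 5Q = 12.5 and Q = 30.5.
A monopolist chooses Q where MR = MC. MR = 165 − 10Q; setting this equal to 12.5 gives Q = 15.25 and P = 88.75.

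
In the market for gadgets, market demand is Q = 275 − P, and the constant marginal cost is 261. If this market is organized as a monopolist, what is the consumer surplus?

Inverting demand: P = 275 − Q.
The monopolist equates marginal revenue to marginal cost: 275 − 2Q = 261, so Q = 7. From demand, P = 268.
CS = ½·(275 − 268)·7 = 24.5.

CS = 24.5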